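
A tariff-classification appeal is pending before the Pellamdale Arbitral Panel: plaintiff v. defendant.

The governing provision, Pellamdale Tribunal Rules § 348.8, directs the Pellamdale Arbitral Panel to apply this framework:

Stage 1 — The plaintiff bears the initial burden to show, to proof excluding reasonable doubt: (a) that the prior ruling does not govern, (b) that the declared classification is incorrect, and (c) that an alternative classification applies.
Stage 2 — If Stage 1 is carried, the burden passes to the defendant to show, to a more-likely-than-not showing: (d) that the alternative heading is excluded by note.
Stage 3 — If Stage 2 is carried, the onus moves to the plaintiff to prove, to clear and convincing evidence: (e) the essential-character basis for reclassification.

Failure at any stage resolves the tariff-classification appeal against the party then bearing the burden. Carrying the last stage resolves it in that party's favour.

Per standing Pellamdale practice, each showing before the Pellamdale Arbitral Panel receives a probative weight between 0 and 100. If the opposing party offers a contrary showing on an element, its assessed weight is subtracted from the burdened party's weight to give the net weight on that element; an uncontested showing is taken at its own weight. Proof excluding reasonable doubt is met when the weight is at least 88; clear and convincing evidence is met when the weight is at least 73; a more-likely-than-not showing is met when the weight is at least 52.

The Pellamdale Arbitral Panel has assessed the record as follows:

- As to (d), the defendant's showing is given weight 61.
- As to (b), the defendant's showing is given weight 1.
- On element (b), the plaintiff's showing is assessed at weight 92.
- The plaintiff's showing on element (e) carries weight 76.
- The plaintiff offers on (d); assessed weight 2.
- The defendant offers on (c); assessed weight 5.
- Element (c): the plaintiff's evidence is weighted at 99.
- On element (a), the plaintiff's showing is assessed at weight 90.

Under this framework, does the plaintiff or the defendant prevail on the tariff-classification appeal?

plaintiff

At Stage 1 the plaintiff must meet proof excluding reasonable doubt (weight is at least 88): on (a) the weight is 90, which does reach 88, so (a) meets the standard; on (b) the weight is 92 less the opposing 1 gives net 91, ≥ 88, so (b) meets the standard; on (c) the weight is 99 less the opposing 5 gives net 94, which does reach 88, so (c) meets the standard.
  All elements met. The burden passes to the defendant.
At Stage 2 the defendant must meet a more-likely-than-not showing (weight is at least 52): on (d) the weight is 61 less the opposing 2 gives net 59, ≥ 52, so (d) meets the standard.
  Stage 2 is satisfied; the onus moves to the plaintiff.
At Stage 3 the plaintiff must meet clear and convincing evidence (weight is at least 73): on (e) the weight is 76, ≥ 73, so (e) meets the standard.
  The plaintiff carries the last stage.
All stages carried — the plaintiff prevails.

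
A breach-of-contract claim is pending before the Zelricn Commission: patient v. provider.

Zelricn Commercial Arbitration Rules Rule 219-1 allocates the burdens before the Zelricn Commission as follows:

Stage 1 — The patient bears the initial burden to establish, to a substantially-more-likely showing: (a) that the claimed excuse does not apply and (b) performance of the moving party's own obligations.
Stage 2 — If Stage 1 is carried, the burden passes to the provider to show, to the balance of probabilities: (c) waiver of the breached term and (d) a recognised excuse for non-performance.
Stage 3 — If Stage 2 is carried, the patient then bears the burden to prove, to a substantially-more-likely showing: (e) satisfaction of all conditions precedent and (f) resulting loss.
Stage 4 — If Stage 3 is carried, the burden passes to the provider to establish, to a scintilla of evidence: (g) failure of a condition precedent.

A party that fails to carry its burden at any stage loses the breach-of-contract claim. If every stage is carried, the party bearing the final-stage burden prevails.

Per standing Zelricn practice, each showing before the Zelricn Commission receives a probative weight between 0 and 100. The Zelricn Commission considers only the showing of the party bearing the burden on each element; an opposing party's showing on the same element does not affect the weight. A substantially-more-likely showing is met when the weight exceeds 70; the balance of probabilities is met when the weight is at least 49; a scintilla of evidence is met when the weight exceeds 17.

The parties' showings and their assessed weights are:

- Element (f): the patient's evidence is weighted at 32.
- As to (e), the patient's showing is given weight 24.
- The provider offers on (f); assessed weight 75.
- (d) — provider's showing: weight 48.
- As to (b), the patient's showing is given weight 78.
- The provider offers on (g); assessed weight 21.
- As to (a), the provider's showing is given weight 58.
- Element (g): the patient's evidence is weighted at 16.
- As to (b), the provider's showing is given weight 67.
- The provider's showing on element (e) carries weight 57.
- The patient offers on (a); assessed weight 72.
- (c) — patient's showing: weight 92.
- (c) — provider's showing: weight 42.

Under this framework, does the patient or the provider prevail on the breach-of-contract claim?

At Stage 1 the patient must meet a substantially-more-likely showing (weight exceeds 70): on (a) the weight is 72 (the provider's 58 is given no effect), which does exceed 70, so (a) meets the standard; on (b) the weight is 78 (the provider's 67 is given no effect), > 70, so (b) meets the standard.
  Stage 1 carried; the burden shifts to the provider.
At Stage 2 the provider must meet the balance of probabilities (weight is at least 49): on (c) the weight is 42 (the patient's 92 is given no effect), < 49, so (c) does not meet the standard; on (d) the weight is 48, which does not reach 49, so (d) does not meet the standard.
  The provider does not carry Stage 2.
The analysis ends at Stage 2; the patient prevails.

patient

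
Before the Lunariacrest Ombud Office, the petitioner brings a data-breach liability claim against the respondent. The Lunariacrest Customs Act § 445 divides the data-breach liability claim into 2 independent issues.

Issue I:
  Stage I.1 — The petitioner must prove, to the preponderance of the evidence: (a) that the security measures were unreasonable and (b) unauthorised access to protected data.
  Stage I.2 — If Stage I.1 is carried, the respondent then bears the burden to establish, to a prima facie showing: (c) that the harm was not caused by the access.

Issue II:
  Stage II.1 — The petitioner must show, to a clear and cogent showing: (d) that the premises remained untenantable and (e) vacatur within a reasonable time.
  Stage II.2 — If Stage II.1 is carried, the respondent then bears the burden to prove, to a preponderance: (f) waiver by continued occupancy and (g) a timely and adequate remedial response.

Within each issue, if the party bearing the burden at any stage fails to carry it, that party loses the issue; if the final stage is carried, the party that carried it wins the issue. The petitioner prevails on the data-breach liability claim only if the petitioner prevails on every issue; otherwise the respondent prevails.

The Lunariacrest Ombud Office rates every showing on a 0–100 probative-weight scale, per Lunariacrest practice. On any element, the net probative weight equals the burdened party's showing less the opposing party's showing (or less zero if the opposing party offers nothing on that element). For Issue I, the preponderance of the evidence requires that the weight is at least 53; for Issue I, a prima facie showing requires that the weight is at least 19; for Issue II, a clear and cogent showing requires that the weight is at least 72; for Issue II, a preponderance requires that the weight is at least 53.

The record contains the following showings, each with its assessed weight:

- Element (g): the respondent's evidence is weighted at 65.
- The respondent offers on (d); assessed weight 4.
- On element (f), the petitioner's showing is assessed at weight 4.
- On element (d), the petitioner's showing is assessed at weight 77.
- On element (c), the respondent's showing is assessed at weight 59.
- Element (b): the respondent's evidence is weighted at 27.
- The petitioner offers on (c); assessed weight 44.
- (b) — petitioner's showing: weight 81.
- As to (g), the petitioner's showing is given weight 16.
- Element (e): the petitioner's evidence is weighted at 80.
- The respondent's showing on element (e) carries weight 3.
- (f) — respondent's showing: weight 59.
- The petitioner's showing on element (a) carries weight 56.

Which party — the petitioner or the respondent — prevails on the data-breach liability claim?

petitioner

— Issue I —
Stage I.1 (petitioner, the preponderance of the evidence, weight is at least 53): (a) 56 ≥ 53 — meets; (b) net 81−27=54 ≥ 53 — meets.
  Stage I.1 carried; the burden shifts to the respondent.
Stage I.2 (respondent, a prima facie showing, weight is at least 19): (c) net 59−44=15 < 19 — fails.
  Stage I.2 not carried; the respondent fails its burden.
So the petitioner prevails on this issue.
— Issue II —
At Stage II.1 the petitioner must meet a clear and cogent showing (weight is at least 72): on (d) the weight is 77 less the opposing 4 gives net 73, which does reach 72, so (d) meets the standard; on (e) the weight is 80 less the opposing 3 gives net 77, ≥ 72, so (e) meets the standard.
  Stage II.1 carried; the burden shifts to the respondent.
At Stage II.2 the respondent must meet a preponderance (weight is at least 53): on (f) the weight is 59 less the opposing 4 gives net 55, ≥ 53, so (f) meets the standard; on (g) the weight is 65 less the opposing 16 gives net 49, which does not reach 53, so (g) does not meet the standard.
  Stage II.2 not carried; the respondent fails its burden.
The petitioner prevails on this issue.
Per-issue: Issue I → petitioner; Issue II → petitioner. The petitioner must prevail on every issue; overall, the petitioner prevails.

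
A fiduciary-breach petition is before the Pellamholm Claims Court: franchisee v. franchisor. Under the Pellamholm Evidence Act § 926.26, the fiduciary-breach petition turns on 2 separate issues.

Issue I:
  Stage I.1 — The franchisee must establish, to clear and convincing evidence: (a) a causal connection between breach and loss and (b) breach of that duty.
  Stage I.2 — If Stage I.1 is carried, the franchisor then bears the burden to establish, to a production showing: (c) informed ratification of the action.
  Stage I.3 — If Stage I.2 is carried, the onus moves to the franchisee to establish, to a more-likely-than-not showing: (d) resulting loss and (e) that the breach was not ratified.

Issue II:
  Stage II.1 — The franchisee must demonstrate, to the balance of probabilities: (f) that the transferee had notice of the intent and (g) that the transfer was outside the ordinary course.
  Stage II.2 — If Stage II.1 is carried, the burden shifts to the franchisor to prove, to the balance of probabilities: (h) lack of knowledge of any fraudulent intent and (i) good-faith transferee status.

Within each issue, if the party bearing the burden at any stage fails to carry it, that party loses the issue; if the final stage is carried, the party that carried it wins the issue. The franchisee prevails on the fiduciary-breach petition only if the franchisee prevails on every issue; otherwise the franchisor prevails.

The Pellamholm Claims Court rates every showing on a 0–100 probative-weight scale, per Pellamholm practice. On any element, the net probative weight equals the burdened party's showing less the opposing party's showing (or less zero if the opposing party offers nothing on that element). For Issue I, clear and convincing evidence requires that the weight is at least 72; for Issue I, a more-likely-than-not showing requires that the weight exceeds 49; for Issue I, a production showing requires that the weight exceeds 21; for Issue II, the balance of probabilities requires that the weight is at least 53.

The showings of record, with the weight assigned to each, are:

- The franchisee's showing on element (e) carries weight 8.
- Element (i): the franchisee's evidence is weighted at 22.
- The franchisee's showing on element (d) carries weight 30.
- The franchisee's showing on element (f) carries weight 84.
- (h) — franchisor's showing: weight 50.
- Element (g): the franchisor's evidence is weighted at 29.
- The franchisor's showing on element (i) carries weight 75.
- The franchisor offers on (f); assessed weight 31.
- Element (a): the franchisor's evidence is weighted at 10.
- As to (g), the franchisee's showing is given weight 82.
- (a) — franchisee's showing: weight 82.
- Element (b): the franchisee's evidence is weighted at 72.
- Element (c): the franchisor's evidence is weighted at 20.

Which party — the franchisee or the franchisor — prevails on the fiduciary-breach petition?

franchisee

— Issue I —
At Stage I.1 the franchisee must meet clear and convincing evidence (weight is at least 72): on (a) the weight is 82 less the opposing 10 gives net 72, ≥ 72, so (a) meets the standard; on (b) the weight is 72, ≥ 72, so (b) meets the standard.
  The franchisee carries Stage I.1; the franchisor now bears the burden.
At Stage I.2 the franchisor must meet a production showing (weight exceeds 21): on (c) the weight is 20, ≤ 21, so (c) does not meet the standard.
  Not every element is met, so the franchisor fails to carry Stage I.2.
The analysis ends at Stage I.2; the franchisee prevails on this issue.
— Issue II —
Stage II.1 (franchisee, the balance of probabilities, weight is at least 53): (f) net 84−31=53 ≥ 53 — meets; (g) net 82−29=53 ≥ 53 — meets.
  All elements met. The burden passes to the franchisor.
Stage II.2 (franchisor, the balance of probabilities, weight is at least 53): (h) 50 < 53 — fails; (i) net 75−22=53 ≥ 53 — meets.
  Not every element is met, so the franchisor fails to carry Stage II.2.
The franchisee prevails on this issue.
Per-issue: Issue I → franchisee; Issue II → franchisee. The franchisee must prevail on every issue; overall, the franchisee prevails.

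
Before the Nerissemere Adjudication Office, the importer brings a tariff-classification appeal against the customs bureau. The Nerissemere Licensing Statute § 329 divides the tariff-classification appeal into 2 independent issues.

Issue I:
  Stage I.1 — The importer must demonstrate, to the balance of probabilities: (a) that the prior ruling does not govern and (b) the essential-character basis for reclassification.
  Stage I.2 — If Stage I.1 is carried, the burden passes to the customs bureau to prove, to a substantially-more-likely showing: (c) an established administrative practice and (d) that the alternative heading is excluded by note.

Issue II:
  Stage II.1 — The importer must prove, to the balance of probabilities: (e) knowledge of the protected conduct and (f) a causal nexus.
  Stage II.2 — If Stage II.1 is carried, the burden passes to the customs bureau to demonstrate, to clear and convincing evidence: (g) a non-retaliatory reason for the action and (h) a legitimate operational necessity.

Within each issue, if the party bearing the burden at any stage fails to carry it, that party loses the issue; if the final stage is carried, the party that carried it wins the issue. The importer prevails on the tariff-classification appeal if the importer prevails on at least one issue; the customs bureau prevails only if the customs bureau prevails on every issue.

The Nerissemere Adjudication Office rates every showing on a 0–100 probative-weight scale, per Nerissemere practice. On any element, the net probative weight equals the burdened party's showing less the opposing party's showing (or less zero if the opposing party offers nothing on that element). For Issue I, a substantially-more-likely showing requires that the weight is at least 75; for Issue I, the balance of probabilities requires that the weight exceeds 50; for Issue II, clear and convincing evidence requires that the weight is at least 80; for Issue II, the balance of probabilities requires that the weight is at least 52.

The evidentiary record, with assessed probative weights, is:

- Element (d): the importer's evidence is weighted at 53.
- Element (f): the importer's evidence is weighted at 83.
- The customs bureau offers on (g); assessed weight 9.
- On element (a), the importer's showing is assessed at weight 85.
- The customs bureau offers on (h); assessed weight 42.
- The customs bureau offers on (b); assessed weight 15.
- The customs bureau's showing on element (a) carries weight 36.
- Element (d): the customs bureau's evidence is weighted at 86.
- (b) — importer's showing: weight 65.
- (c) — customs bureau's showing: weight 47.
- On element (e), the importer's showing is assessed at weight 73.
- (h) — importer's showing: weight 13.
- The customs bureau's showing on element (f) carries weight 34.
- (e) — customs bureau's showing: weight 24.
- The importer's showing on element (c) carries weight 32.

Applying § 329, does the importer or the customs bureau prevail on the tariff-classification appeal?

— Issue I —
At Stage I.1 the importer must meet the balance of probabilities (weight exceeds 50): on (a) the weight is 85 less the opposing 36 gives net 49, which does not exceed 50, so (a) does not meet the standard; on (b) the weight is 65 less the opposing 15 gives net 50, ≤ 50, so (b) does not meet the standard.
  Not every element is met, so the importer fails to carry Stage I.1.
So the customs bureau prevails on this issue.
— Issue II —
At Stage II.1 the importer must meet the balance of probabilities (weight is at least 52): on (e) the weight is 73 less the opposing 24 gives net 49, which does not reach 52, so (e) does not meet the standard; on (f) the weight is 83 less the opposing 34 gives net 49, which does not reach 52, so (f) does not meet the standard.
  The importer does not carry Stage II.1.
The customs bureau prevails on this issue.
Per-issue: Issue I → customs bureau; Issue II → customs bureau. The importer must prevail on at least one issue; overall, the customs bureau prevails.

customs bureau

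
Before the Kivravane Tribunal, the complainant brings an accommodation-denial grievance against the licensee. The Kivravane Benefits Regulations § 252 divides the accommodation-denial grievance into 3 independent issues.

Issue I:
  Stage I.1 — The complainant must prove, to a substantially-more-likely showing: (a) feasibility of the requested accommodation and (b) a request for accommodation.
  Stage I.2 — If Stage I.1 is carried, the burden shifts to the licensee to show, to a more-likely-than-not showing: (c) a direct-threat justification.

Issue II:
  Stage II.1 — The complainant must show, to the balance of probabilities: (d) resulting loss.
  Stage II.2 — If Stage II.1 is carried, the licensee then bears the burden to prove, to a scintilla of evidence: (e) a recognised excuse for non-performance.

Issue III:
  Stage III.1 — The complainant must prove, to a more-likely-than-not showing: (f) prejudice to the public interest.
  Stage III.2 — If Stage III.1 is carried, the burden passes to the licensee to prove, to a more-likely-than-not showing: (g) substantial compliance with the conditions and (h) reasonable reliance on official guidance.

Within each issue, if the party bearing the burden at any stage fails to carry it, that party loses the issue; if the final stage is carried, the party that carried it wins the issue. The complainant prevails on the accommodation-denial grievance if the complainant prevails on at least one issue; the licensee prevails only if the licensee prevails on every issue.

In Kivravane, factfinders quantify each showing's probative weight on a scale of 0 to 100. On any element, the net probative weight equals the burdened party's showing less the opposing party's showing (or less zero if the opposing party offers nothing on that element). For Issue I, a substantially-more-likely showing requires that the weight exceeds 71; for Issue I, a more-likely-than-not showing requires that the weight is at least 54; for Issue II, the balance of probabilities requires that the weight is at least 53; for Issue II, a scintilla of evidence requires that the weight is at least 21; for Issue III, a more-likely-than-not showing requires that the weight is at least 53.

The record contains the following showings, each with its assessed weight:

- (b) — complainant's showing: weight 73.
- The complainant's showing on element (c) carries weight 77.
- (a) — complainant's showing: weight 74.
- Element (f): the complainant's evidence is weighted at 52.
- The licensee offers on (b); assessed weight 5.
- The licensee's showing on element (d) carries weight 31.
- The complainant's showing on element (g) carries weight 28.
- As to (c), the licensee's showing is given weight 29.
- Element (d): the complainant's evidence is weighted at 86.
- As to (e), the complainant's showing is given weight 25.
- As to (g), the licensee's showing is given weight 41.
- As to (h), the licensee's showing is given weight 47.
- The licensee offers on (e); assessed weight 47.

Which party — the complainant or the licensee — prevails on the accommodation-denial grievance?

licensee

— Issue I —
At Stage I.1 the complainant must meet a substantially-more-likely showing (weight exceeds 71): on (a) the weight is 74, > 71, so (a) meets the standard; on (b) the weight is 73 less the opposing 5 gives net 68, which does not exceed 71, so (b) does not meet the standard.
  The complainant does not carry Stage I.1.
The licensee prevails on this issue.
— Issue II —
Stage II.1 — burden on complainant; standard: the balance of probabilities (weight is at least 53).
    (d): 86 − 31 = 55 ≥ 53 [met]
  Stage II.1 is satisfied; the onus moves to the licensee.
Stage II.2 — burden on licensee; standard: a scintilla of evidence (weight is at least 21).
    (e): 47 − 25 = 22 ≥ 21 [met]
  The licensee carries the last stage.
Every stage carried; the licensee prevails on this issue.
— Issue III —
Stage III.1 — burden on complainant; standard: a more-likely-than-not showing (weight is at least 53).
    (f): 52 < 53 [not met]
  Stage III.1 not carried; the complainant fails its burden.
So the licensee prevails on this issue.
Per-issue: Issue I → licensee; Issue II → licensee; Issue III → licensee. The complainant must prevail on at least one issue; overall, the licensee prevails.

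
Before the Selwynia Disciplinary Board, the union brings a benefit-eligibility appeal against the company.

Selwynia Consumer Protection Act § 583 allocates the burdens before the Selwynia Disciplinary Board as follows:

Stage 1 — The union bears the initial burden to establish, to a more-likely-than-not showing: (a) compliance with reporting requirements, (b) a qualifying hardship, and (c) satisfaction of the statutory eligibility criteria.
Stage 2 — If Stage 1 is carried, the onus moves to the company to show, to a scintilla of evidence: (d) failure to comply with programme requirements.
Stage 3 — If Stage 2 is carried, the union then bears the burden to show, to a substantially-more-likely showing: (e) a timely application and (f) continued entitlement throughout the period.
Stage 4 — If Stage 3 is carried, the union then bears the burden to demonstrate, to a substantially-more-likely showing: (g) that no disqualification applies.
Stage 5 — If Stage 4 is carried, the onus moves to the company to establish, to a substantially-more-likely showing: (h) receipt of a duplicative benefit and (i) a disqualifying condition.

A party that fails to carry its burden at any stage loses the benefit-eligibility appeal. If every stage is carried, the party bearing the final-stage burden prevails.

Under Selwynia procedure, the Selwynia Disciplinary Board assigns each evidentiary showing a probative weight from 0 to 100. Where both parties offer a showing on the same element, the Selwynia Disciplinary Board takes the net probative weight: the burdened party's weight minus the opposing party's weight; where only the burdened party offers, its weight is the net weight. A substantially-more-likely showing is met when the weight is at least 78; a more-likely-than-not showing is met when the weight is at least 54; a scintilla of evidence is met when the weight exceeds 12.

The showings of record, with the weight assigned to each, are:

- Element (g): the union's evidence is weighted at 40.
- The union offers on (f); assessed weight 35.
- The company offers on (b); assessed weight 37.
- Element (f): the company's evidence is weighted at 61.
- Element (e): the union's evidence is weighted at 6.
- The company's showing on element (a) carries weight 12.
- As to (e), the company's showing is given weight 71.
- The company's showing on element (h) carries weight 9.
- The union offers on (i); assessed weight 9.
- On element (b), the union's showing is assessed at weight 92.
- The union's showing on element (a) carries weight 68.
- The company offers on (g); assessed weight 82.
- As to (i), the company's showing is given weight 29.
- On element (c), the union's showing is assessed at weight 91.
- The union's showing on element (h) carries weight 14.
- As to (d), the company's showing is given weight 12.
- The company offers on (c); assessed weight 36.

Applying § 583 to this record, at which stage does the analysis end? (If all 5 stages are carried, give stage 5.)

stage 2

At Stage 1 the union must meet a more-likely-than-not showing (weight is at least 54): on (a) the weight is 68 less the opposing 12 gives net 56, which does reach 54, so (a) meets the standard; on (b) the weight is 92 less the opposing 37 gives net 55, ≥ 54, so (b) meets the standard; on (c) the weight is 91 less the opposing 36 gives net 55, ≥ 54, so (c) meets the standard.
  Stage 1 is satisfied; the onus moves to the company.
At Stage 2 the company must meet a scintilla of evidence (weight exceeds 12): on (d) the weight is 12, which does not exceed 12, so (d) does not meet the standard.
  The company does not carry Stage 2.
The union prevails.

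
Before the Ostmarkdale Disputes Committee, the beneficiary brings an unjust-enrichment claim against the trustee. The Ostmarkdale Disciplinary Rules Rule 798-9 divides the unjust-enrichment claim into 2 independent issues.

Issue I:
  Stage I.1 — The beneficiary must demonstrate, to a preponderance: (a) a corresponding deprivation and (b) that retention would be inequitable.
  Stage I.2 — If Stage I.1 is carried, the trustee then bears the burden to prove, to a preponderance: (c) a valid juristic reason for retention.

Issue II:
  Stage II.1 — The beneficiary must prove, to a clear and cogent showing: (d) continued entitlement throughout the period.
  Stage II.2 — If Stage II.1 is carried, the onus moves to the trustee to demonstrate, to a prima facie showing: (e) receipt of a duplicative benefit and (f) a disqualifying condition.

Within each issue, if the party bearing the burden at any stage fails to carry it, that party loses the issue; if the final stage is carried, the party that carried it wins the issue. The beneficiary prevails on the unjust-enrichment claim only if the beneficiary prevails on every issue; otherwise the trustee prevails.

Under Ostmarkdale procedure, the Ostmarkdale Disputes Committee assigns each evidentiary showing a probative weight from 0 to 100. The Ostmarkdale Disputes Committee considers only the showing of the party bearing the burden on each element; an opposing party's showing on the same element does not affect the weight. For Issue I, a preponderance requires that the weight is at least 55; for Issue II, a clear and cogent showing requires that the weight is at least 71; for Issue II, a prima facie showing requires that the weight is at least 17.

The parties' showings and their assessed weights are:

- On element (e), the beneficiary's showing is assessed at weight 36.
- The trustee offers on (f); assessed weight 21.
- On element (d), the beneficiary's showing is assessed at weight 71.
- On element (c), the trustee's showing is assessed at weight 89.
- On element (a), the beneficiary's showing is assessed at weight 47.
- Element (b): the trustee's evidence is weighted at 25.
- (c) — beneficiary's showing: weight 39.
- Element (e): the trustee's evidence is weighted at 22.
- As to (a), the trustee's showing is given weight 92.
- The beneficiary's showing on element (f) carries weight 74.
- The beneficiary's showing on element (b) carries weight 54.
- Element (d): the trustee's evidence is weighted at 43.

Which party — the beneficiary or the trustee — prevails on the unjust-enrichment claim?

trustee

— Issue I —
Stage I.1 — burden on beneficiary; standard: a preponderance (weight is at least 55).
    (a): 47 (trustee's 92 disregarded) < 55 [not met]
    (b): 54 (trustee's 25 disregarded) < 55 [not met]
  The beneficiary does not carry Stage I.1.
The analysis ends at Stage I.1; the trustee prevails on this issue.
— Issue II —
At Stage II.1 the beneficiary must meet a clear and cogent showing (weight is at least 71): on (d) the weight is 71 (the trustee's 43 is given no effect), which does reach 71, so (d) meets the standard.
  Stage II.1 carried; the burden shifts to the trustee.
At Stage II.2 the trustee must meet a prima facie showing (weight is at least 17): on (e) the weight is 22 (the beneficiary's 36 is given no effect), which does reach 17, so (e) meets the standard; on (f) the weight is 21 (the beneficiary's 74 is given no effect), which does reach 17, so (f) meets the standard.
  The trustee carries the last stage.
With every stage satisfied, the trustee prevails on this issue.
Per-issue: Issue I → trustee; Issue II → trustee. The beneficiary must prevail on every issue; overall, the trustee prevails.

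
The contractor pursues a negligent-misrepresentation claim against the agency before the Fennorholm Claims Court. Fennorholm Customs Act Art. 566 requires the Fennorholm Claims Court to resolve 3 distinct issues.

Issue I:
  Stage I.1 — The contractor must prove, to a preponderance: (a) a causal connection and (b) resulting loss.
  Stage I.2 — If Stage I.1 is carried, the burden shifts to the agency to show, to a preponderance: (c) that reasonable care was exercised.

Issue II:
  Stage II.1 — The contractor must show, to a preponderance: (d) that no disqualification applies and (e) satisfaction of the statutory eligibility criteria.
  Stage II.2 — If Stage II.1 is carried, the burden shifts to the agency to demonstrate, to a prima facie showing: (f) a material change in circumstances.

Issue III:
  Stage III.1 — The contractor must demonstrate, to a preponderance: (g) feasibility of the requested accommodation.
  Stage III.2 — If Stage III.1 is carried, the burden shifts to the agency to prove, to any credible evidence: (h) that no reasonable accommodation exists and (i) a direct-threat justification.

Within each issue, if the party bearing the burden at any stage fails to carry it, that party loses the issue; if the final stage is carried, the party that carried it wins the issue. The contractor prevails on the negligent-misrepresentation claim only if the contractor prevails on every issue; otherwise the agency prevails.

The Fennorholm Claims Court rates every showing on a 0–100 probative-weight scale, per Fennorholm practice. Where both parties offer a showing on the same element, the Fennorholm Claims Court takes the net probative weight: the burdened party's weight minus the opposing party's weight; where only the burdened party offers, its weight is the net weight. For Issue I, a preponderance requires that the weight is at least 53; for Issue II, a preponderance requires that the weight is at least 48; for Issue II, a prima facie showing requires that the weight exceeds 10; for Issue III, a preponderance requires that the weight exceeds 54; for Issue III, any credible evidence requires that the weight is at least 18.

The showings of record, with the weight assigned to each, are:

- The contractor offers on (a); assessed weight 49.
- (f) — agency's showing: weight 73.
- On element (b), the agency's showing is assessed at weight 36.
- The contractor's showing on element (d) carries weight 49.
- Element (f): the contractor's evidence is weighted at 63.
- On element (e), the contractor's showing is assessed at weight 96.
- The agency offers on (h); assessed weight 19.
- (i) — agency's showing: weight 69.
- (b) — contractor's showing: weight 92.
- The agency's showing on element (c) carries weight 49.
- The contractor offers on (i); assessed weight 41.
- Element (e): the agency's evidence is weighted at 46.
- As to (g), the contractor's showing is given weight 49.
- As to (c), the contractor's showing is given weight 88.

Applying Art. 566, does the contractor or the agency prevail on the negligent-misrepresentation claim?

— Issue I —
Stage I.1 (contractor, a preponderance, weight is at least 53): (a) 49 < 53 — fails; (b) net 92−36=56 ≥ 53 — meets.
  The contractor does not carry Stage I.1.
So the agency prevails on this issue.
— Issue II —
Stage II.1 — burden on contractor; standard: a preponderance (weight is at least 48).
    (d): 49 ≥ 48 [met]
    (e): 96 − 46 = 50 ≥ 48 [met]
  All elements met. The burden passes to the agency.
Stage II.2 — burden on agency; standard: a prima facie showing (weight exceeds 10).
    (f): 73 − 63 = 10 ≤ 10 [not met]
  The agency does not carry Stage II.2.
The analysis ends at Stage II.2; the contractor prevails on this issue.
— Issue III —
Stage III.1 — burden on contractor; standard: a preponderance (weight exceeds 54).
    (g): 49 ≤ 54 [not met]
  The contractor does not carry Stage III.1.
The agency prevails on this issue.
Per-issue: Issue I → agency; Issue II → contractor; Issue III → agency. The contractor must prevail on every issue; overall, the agency prevails.

agency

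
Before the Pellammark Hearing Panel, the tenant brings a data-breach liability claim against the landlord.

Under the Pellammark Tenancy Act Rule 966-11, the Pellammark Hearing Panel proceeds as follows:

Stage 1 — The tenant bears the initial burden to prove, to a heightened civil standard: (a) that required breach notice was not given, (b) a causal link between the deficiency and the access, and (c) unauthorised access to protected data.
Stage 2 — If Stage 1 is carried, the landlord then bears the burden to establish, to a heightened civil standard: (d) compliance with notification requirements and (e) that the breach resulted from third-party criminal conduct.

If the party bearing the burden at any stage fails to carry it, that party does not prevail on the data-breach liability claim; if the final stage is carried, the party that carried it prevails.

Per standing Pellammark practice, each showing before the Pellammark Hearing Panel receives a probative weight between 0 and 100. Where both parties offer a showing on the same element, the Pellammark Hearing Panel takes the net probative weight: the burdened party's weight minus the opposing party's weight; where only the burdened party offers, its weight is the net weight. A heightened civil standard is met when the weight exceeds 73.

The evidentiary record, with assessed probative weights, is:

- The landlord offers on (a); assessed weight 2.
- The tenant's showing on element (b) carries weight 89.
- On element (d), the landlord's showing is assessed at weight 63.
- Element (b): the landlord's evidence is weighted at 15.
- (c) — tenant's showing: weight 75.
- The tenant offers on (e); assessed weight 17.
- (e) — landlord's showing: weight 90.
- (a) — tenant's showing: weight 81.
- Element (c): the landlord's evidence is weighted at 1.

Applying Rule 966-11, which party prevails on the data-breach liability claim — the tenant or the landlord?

tenant

At Stage 1 the tenant must meet a heightened civil standard (weight exceeds 73): on (a) the weight is 81 less the opposing 2 gives net 79, which does exceed 73, so (a) meets the standard; on (b) the weight is 89 less the opposing 15 gives net 74, > 73, so (b) meets the standard; on (c) the weight is 75 less the opposing 1 gives net 74, > 73, so (c) meets the standard.
  The tenant carries Stage 1; the landlord now bears the burden.
At Stage 2 the landlord must meet a heightened civil standard (weight exceeds 73): on (d) the weight is 63, which does not exceed 73, so (d) does not meet the standard; on (e) the weight is 90 less the opposing 17 gives net 73, ≤ 73, so (e) does not meet the standard.
  Stage 2 not carried; the landlord fails its burden.
So the tenant prevails.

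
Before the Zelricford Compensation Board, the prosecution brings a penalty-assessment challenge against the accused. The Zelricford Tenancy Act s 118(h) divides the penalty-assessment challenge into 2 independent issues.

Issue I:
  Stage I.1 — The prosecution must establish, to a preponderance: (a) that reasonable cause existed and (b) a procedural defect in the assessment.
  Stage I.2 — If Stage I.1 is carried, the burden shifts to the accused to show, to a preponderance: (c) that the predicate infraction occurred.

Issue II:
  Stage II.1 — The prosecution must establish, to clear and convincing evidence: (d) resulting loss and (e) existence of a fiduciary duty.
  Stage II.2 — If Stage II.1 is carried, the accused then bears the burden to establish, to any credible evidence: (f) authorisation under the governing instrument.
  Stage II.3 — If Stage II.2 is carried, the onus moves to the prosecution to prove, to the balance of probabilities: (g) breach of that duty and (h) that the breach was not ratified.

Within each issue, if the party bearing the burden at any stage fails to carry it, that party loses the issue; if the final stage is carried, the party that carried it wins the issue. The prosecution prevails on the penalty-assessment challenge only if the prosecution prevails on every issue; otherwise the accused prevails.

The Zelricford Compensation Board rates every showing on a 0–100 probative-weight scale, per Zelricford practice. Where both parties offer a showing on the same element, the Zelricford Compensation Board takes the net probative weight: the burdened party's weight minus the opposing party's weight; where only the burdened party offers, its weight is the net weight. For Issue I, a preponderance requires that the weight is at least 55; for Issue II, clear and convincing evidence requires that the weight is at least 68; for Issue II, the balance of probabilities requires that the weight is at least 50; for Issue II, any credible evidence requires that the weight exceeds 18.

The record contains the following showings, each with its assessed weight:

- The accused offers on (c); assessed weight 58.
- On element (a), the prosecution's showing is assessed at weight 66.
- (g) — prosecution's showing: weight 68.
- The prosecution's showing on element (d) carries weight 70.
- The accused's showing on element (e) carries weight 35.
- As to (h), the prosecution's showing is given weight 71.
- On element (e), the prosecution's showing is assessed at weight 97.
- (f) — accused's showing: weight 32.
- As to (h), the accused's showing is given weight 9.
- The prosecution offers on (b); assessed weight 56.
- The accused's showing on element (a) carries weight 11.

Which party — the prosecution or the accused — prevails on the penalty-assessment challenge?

accused

— Issue I —
Stage I.1 (prosecution, a preponderance, weight is at least 55): (a) net 66−11=55 ≥ 55 — meets; (b) 56 ≥ 55 — meets.
  Stage I.1 carried; the burden shifts to the accused.
Stage I.2 (accused, a preponderance, weight is at least 55): (c) 58 ≥ 55 — meets.
  The accused carries the last stage.
Every stage carried; the accused prevails on this issue.
— Issue II —
Stage II.1 — burden on prosecution; standard: clear and convincing evidence (weight is at least 68).
    (d): 70 ≥ 68 [met]
    (e): 97 − 35 = 62 < 68 [not met]
  Not every element is met, so the prosecution fails to carry Stage II.1.
So the accused prevails on this issue.
Per-issue: Issue I → accused; Issue II → accused. The prosecution must prevail on every issue; overall, the accused prevails.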